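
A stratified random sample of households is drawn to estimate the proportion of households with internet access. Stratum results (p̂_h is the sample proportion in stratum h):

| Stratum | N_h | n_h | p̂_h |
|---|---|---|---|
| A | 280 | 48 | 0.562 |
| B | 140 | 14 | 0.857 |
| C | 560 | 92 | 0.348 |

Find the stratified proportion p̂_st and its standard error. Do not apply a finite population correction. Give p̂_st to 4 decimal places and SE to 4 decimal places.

p̂_st ≈ 0.4819, SE ≈ 0.0379

N = 980; stratum weights W_h = N_h/N.
p̂_st = Σ W_h p̂_h = (280·0.562 + 140·0.857 + 560·0.348)/980 = 0.48186
V̂(p̂_st) = Σ W_h² p̂_h(1−p̂_h)/(n_h−1):
  stratum A: (280/980)²·0.562·0.438/47 = 0.00042754
  stratum B: (140/980)²·0.857·0.143/13 = 0.000192388
  stratum C: (560/980)²·0.348·0.652/91 = 0.000814159
V̂(p̂_st) = 0.00143409; SE = √V̂ = 0.0378693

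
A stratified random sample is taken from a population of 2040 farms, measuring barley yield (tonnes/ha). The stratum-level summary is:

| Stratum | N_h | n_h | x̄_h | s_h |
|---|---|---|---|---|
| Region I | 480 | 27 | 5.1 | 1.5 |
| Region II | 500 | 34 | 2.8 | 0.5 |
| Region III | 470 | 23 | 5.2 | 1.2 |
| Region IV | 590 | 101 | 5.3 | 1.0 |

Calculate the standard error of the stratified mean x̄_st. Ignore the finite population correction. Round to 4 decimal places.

SE(x̄_st) ≈ 0.0960

V̂(x̄_st) = Σ W_h² s_h²/n_h, with W_h = N_h/N and N = 2040:
  stratum Region I: (480/2040)²·1.5²/27 = 0.00461361
  stratum Region II: (500/2040)²·0.5²/34 = 0.000441714
  stratum Region III: (470/2040)²·1.2²/23 = 0.0033233
  stratum Region IV: (590/2040)²·1.0²/101 = 0.000828175
V̂(x̄_st) = 0.0092068
SE(x̄_st) = √0.0092068 = 0.0959521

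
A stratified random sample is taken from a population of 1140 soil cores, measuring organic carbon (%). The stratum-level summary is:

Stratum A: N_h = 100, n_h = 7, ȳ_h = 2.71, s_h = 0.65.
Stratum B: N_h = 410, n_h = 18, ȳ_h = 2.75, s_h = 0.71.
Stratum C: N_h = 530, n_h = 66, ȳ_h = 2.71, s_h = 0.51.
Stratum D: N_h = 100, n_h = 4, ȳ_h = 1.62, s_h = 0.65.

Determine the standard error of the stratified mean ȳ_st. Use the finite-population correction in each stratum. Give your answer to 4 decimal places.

V̂(ȳ_st) = Σ W_h² (1 − n_h/N_h) s_h²/n_h, with W_h = N_h/N and N = 1140:
  stratum A: (100/1140)²·(1 − 7/100)·0.65²/7 = 0.000431919
  stratum B: (410/1140)²·(1 − 18/410)·0.71²/18 = 0.00346341
  stratum C: (530/1140)²·(1 − 66/530)·0.51²/66 = 0.000745728
  stratum D: (100/1140)²·(1 − 4/100)·0.65²/4 = 0.00078024
V̂(ȳ_st) = 0.0054213
SE(ȳ_st) = √0.0054213 = 0.0736295

SE(ȳ_st) ≈ 0.0736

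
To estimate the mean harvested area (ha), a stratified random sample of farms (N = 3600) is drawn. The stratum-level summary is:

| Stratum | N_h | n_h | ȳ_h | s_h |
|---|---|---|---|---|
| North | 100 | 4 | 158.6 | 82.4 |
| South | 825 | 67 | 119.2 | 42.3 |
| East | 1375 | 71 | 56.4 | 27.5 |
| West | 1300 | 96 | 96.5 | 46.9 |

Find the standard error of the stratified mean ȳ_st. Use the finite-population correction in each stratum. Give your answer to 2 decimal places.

SE(ȳ_st) ≈ 2.61

V̂(ȳ_st) = Σ W_h² (1 − n_h/N_h) s_h²/n_h, with W_h = N_h/N and N = 3600:
  stratum North: (100/3600)²·(1 − 4/100)·82.4²/4 = 1.25736
  stratum South: (825/3600)²·(1 − 67/825)·42.3²/67 = 1.28862
  stratum East: (1375/3600)²·(1 − 71/1375)·27.5²/71 = 1.47361
  stratum West: (1300/3600)²·(1 − 96/1300)·46.9²/96 = 2.76719
V̂(ȳ_st) = 6.78678
SE(ȳ_st) = √6.78678 = 2.60515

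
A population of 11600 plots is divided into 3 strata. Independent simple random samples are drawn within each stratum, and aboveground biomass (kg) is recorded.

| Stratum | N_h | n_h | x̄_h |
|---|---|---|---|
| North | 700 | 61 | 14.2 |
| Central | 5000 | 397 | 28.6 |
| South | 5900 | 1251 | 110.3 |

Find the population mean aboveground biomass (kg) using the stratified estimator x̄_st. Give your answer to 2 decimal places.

x̄_st ≈ 69.29

N = Σ N_h = 11600. Stratum weights W_h = N_h/N.
x̄_st = (700·14.2 + 5000·28.6 + 5900·110.3) / 11600 = 69.2853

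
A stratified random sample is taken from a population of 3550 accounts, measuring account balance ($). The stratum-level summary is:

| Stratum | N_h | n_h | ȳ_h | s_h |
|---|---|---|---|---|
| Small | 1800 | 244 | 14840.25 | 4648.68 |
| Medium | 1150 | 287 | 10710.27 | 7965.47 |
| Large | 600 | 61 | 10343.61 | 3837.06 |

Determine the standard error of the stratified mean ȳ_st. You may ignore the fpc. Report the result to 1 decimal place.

SE(ȳ_st) ≈ 229.9

V̂(ȳ_st) = Σ W_h² s_h²/n_h, with W_h = N_h/N and N = 3550:
  stratum Small: (1800/3550)²·4648.68²/244 = 22769.7
  stratum Medium: (1150/3550)²·7965.47²/287 = 23199.6
  stratum Large: (600/3550)²·3837.06²/61 = 6894.66
V̂(ȳ_st) = 52864
SE(ȳ_st) = √52864 = 229.922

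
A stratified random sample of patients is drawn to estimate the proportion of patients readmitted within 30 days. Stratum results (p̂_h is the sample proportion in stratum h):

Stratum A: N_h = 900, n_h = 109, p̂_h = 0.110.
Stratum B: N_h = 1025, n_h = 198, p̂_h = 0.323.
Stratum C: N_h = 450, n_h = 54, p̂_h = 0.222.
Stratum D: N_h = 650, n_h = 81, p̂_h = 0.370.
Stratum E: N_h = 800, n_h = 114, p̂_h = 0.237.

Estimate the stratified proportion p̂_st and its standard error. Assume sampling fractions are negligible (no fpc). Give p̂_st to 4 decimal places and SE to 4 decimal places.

p̂_st ≈ 0.2510, SE ≈ 0.0181

N = 3825; stratum weights W_h = N_h/N.
p̂_st = Σ W_h p̂_h = (900·0.110 + 1025·0.323 + 450·0.222 + 650·0.370 + 800·0.237)/3825 = 0.25100
V̂(p̂_st) = Σ W_h² p̂_h(1−p̂_h)/(n_h−1):
  stratum A: (900/3825)²·0.110·0.890/108 = 5.01858e-05
  stratum B: (1025/3825)²·0.323·0.677/197 = 7.97095e-05
  stratum C: (450/3825)²·0.222·0.778/53 = 4.51044e-05
  stratum D: (650/3825)²·0.370·0.630/80 = 8.41426e-05
  stratum E: (800/3825)²·0.237·0.763/113 = 7.00022e-05
V̂(p̂_st) = 0.000329144; SE = √V̂ = 0.0181423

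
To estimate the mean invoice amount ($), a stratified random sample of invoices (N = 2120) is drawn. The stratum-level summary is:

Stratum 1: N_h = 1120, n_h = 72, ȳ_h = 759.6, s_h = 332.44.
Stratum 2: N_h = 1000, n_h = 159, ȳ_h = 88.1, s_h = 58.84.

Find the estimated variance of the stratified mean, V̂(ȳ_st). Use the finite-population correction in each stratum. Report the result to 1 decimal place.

V̂(ȳ_st) ≈ 404.9

V̂(ȳ_st) = Σ W_h² (1 − n_h/N_h) s_h²/n_h, with W_h = N_h/N and N = 2120:
  stratum 1: (1120/2120)²·(1 − 72/1120)·332.44²/72 = 400.868
  stratum 2: (1000/2120)²·(1 − 159/1000)·58.84²/159 = 4.07448
V̂(ȳ_st) = 404.943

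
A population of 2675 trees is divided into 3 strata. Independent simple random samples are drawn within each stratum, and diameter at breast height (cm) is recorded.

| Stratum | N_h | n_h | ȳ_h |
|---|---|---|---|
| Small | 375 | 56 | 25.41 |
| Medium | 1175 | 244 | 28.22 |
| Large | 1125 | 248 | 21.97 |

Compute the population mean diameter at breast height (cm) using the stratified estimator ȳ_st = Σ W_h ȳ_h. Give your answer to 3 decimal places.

N = Σ N_h = 2675. Stratum weights W_h = N_h/N.
ȳ_st = (375·25.41 + 1175·28.22 + 1125·21.97) / 2675 = 25.19757

ȳ_st ≈ 25.198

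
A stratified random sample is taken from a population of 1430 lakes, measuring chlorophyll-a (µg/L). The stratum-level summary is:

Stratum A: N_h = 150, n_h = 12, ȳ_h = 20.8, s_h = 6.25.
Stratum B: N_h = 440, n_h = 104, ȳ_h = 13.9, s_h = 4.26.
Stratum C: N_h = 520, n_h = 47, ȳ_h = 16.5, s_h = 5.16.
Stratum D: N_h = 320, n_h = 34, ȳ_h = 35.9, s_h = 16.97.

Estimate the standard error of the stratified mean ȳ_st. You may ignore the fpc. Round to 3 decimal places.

SE(ȳ_st) ≈ 0.743

V̂(ȳ_st) = Σ W_h² s_h²/n_h, with W_h = N_h/N and N = 1430:
  stratum A: (150/1430)²·6.25²/12 = 0.035817
  stratum B: (440/1430)²·4.26²/104 = 0.0165203
  stratum C: (520/1430)²·5.16²/47 = 0.0749094
  stratum D: (320/1430)²·16.97²/34 = 0.424143
V̂(ȳ_st) = 0.55139
SE(ȳ_st) = √0.55139 = 0.742556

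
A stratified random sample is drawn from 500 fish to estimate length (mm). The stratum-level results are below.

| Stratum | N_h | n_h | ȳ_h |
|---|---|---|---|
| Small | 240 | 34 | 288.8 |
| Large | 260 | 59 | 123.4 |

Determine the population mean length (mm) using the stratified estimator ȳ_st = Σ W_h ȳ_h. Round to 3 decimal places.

N = Σ N_h = 500. Stratum weights W_h = N_h/N.
ȳ_st = (240·288.8 + 260·123.4) / 500 = 202.79200

ȳ_st ≈ 202.792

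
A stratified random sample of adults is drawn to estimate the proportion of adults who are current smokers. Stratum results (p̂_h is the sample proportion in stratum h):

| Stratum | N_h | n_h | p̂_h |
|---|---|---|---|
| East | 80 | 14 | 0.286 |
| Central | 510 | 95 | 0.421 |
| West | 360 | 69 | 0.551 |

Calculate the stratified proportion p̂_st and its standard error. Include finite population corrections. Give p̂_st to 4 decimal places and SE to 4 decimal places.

p̂_st ≈ 0.4589, SE ≈ 0.0335

N = 950; stratum weights W_h = N_h/N.
p̂_st = Σ W_h p̂_h = (80·0.286 + 510·0.421 + 360·0.551)/950 = 0.45889
V̂(p̂_st) = Σ W_h² (1 − n_h/N_h) p̂_h(1−p̂_h)/(n_h−1):
  stratum East: (80/950)²·(1 − 14/80)·0.286·0.714/13 = 9.18983e-05
  stratum Central: (510/950)²·(1 − 95/510)·0.421·0.579/94 = 0.00060814
  stratum West: (360/950)²·(1 − 69/360)·0.551·0.449/68 = 0.000422316
V̂(p̂_st) = 0.00112235; SE = √V̂ = 0.0335016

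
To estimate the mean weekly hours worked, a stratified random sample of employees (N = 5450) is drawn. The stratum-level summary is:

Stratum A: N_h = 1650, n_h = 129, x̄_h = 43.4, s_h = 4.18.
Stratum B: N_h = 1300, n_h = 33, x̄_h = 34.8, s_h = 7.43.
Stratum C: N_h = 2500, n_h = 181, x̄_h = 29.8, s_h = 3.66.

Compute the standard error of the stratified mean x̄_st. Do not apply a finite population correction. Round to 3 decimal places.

V̂(x̄_st) = Σ W_h² s_h²/n_h, with W_h = N_h/N and N = 5450:
  stratum A: (1650/5450)²·4.18²/129 = 0.0124147
  stratum B: (1300/5450)²·7.43²/33 = 0.0951826
  stratum C: (2500/5450)²·3.66²/181 = 0.0155729
V̂(x̄_st) = 0.12317
SE(x̄_st) = √0.12317 = 0.350956

SE(x̄_st) ≈ 0.351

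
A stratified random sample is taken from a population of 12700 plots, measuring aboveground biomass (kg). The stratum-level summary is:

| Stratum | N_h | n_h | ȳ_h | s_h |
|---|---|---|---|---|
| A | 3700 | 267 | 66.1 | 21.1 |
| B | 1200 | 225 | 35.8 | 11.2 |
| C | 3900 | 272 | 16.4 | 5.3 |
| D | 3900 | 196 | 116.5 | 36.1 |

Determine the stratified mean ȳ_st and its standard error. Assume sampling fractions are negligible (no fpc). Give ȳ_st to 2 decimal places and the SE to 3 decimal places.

ȳ_st = Σ W_h ȳ_h = (3700·66.1 + 1200·35.8 + 3900·16.4 + 3900·116.5)/12700 = 63.45197
V̂(ȳ_st) = Σ W_h² s_h²/n_h, with W_h = N_h/N and N = 12700:
  stratum A: (3700/12700)²·21.1²/267 = 0.14153
  stratum B: (1200/12700)²·11.2²/225 = 0.00497747
  stratum C: (3900/12700)²·5.3²/272 = 0.00973878
  stratum D: (3900/12700)²·36.1²/196 = 0.627018
V̂(ȳ_st) = 0.783265
SE(ȳ_st) = √0.783265 = 0.885022

ȳ_st ≈ 63.45, SE ≈ 0.885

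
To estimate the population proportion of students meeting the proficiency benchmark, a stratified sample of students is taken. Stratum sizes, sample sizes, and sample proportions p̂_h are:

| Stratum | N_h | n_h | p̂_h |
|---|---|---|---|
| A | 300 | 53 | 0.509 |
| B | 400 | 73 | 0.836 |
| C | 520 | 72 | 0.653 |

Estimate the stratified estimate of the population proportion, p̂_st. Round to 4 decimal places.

N = 1220; stratum weights W_h = N_h/N.
p̂_st = Σ W_h p̂_h = (300·0.509 + 400·0.836 + 520·0.653)/1220 = 0.67759

p̂_st ≈ 0.6776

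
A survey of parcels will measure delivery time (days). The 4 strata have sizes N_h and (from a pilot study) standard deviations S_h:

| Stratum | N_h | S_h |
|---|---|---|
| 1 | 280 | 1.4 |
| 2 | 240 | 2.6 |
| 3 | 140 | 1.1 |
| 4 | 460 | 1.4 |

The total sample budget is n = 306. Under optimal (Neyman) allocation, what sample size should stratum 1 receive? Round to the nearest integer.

Neyman allocation: n_h = n · N_h S_h / Σ N_i S_i, with n = 306.
  stratum 1: N_h·S_h = 280·1.4 = 392.00
  stratum 2: N_h·S_h = 240·2.6 = 624.00
  stratum 3: N_h·S_h = 140·1.1 = 154.00
  stratum 4: N_h·S_h = 460·1.4 = 644.00
Σ N_h S_h = 1814.00
n for stratum 1 = 306·392.00/1814.00 = 66.126 → 66

66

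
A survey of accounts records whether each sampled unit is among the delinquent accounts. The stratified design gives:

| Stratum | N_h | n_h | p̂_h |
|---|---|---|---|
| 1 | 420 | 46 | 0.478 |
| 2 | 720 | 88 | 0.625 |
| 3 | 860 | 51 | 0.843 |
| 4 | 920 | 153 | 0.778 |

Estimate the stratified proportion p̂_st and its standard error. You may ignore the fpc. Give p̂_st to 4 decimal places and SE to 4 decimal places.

p̂_st ≈ 0.7163, SE ≈ 0.0249

N = 2920; stratum weights W_h = N_h/N.
p̂_st = Σ W_h p̂_h = (420·0.478 + 720·0.625 + 860·0.843 + 920·0.778)/2920 = 0.71627
V̂(p̂_st) = Σ W_h² p̂_h(1−p̂_h)/(n_h−1):
  stratum 1: (420/2920)²·0.478·0.522/45 = 0.000114715
  stratum 2: (720/2920)²·0.625·0.375/87 = 0.000163791
  stratum 3: (860/2920)²·0.843·0.157/50 = 0.000229609
  stratum 4: (920/2920)²·0.778·0.222/152 = 0.000112797
V̂(p̂_st) = 0.000620912; SE = √V̂ = 0.0249181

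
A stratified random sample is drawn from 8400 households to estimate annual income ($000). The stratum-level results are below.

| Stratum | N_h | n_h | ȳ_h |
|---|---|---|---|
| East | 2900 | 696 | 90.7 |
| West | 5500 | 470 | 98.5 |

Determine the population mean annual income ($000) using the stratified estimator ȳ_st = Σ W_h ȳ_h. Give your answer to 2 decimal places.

N = Σ N_h = 8400. Stratum weights W_h = N_h/N.
ȳ_st = (2900·90.7 + 5500·98.5) / 8400 = 95.8071

ȳ_st ≈ 95.81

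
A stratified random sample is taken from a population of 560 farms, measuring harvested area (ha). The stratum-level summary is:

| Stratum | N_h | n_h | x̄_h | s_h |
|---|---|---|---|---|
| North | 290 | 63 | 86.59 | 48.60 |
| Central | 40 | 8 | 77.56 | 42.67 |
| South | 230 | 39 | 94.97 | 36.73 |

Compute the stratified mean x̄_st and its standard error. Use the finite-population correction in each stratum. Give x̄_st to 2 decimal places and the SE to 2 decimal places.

x̄_st ≈ 89.39, SE ≈ 3.69

x̄_st = Σ W_h x̄_h = (290·86.59 + 40·77.56 + 230·94.97)/560 = 89.38679
V̂(x̄_st) = Σ W_h² (1 − n_h/N_h) s_h²/n_h, with W_h = N_h/N and N = 560:
  stratum North: (290/560)²·(1 − 63/290)·48.60²/63 = 7.87009
  stratum Central: (40/560)²·(1 − 8/40)·42.67²/8 = 0.928943
  stratum South: (230/560)²·(1 − 39/230)·36.73²/39 = 4.84577
V̂(x̄_st) = 13.6448
SE(x̄_st) = √13.6448 = 3.69389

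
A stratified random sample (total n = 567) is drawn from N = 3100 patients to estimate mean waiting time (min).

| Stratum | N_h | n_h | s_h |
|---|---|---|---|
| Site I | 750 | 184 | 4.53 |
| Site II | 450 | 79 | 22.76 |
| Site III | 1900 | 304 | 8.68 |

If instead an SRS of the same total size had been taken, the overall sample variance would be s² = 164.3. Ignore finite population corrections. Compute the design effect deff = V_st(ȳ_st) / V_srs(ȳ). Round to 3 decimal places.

V̂(ȳ_st) = Σ W_h² s_h²/n_h, with W_h = N_h/N and N = 3100:
  stratum Site I: (750/3100)²·4.53²/184 = 0.00652796
  stratum Site II: (450/3100)²·22.76²/79 = 0.138172
  stratum Site III: (1900/3100)²·8.68²/304 = 0.0931
V_st = 0.2378
V_srs = s²/n = 164.3/567 = 0.289771
deff = V_st / V_srs = 0.2378/0.289771 = 0.8206

deff ≈ 0.821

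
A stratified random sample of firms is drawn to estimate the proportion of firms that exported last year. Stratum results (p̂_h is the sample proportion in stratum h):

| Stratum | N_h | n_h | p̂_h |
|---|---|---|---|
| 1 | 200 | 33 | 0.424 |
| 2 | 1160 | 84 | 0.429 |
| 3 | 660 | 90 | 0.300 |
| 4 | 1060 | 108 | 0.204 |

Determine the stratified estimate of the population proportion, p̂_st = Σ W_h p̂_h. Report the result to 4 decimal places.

N = 3080; stratum weights W_h = N_h/N.
p̂_st = Σ W_h p̂_h = (200·0.424 + 1160·0.429 + 660·0.300 + 1060·0.204)/3080 = 0.32360

p̂_st ≈ 0.3236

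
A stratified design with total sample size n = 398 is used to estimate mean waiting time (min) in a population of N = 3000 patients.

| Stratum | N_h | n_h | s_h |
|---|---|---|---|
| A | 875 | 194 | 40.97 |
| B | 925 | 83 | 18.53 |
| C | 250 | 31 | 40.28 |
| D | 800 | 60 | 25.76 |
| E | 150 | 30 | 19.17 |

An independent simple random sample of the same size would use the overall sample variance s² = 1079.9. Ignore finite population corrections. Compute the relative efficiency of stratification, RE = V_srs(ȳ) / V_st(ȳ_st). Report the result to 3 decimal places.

V̂(ȳ_st) = Σ W_h² s_h²/n_h, with W_h = N_h/N and N = 3000:
  stratum A: (875/3000)²·40.97²/194 = 0.736044
  stratum B: (925/3000)²·18.53²/83 = 0.393291
  stratum C: (250/3000)²·40.28²/31 = 0.363458
  stratum D: (800/3000)²·25.76²/60 = 0.786462
  stratum E: (150/3000)²·19.17²/30 = 0.0306241
V_st = 2.30988
V_srs = s²/n = 1079.9/398 = 2.71332
Relative efficiency = V_srs / V_st = 2.71332/2.30988 = 1.1747

RE ≈ 1.175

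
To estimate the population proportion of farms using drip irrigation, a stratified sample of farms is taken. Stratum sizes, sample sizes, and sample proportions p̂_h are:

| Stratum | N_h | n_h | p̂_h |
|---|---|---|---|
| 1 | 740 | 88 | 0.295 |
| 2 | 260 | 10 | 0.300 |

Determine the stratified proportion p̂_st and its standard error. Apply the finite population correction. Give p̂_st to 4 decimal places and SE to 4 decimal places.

p̂_st ≈ 0.2963, SE ≈ 0.0517

N = 1000; stratum weights W_h = N_h/N.
p̂_st = Σ W_h p̂_h = (740·0.295 + 260·0.300)/1000 = 0.29630
V̂(p̂_st) = Σ W_h² (1 − n_h/N_h) p̂_h(1−p̂_h)/(n_h−1):
  stratum 1: (740/1000)²·(1 − 88/740)·0.295·0.705/87 = 0.00115338
  stratum 2: (260/1000)²·(1 − 10/260)·0.300·0.700/9 = 0.00151667
V̂(p̂_st) = 0.00267004; SE = √V̂ = 0.0516725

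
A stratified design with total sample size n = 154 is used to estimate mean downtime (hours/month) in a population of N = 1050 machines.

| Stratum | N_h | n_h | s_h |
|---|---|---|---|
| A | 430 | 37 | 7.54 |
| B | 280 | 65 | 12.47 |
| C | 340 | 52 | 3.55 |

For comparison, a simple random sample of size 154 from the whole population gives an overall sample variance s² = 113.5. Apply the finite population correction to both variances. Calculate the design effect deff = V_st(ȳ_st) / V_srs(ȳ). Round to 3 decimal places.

V̂(ȳ_st) = Σ W_h² (1 − n_h/N_h) s_h²/n_h, with W_h = N_h/N and N = 1050:
  stratum A: (430/1050)²·(1 − 37/430)·7.54²/37 = 0.235518
  stratum B: (280/1050)²·(1 − 65/280)·12.47²/65 = 0.130628
  stratum C: (340/1050)²·(1 − 52/340)·3.55²/52 = 0.0215251
V_st = 0.387671
V_srs = (1 − 154/1050)·113.5/154 = 0.628918
deff = V_st / V_srs = 0.387671/0.628918 = 0.6164

deff ≈ 0.616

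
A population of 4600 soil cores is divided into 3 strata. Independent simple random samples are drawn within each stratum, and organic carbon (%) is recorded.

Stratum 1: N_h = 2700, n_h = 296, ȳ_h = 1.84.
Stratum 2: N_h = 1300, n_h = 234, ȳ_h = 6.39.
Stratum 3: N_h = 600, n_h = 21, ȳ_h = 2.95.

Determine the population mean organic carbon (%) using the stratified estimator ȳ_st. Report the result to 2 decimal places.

ȳ_st ≈ 3.27

N = Σ N_h = 4600. Stratum weights W_h = N_h/N.
ȳ_st = (2700·1.84 + 1300·6.39 + 600·2.95) / 4600 = 3.2707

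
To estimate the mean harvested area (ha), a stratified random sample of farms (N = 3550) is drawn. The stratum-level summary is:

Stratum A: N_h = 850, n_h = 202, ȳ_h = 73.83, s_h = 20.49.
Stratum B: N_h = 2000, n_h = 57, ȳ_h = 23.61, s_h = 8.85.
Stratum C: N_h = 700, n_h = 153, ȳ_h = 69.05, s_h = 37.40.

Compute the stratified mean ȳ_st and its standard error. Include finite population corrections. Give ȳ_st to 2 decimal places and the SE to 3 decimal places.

ȳ_st ≈ 44.59, SE ≈ 0.890

ȳ_st = Σ W_h ȳ_h = (850·73.83 + 2000·23.61 + 700·69.05)/3550 = 44.59451
V̂(ȳ_st) = Σ W_h² (1 − n_h/N_h) s_h²/n_h, with W_h = N_h/N and N = 3550:
  stratum A: (850/3550)²·(1 − 202/850)·20.49²/202 = 0.0908385
  stratum B: (2000/3550)²·(1 − 57/2000)·8.85²/57 = 0.423699
  stratum C: (700/3550)²·(1 − 153/700)·37.40²/153 = 0.277767
V̂(ȳ_st) = 0.792305
SE(ȳ_st) = √0.792305 = 0.890115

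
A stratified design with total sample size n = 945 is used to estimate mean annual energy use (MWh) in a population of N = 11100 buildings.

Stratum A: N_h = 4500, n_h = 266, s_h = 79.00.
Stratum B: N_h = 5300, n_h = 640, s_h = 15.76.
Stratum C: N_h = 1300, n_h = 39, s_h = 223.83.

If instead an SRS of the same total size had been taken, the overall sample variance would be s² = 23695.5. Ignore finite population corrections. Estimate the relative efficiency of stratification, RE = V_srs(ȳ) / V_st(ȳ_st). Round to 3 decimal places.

RE ≈ 1.163

V̂(ȳ_st) = Σ W_h² s_h²/n_h, with W_h = N_h/N and N = 11100:
  stratum A: (4500/11100)²·79.00²/266 = 3.85613
  stratum B: (5300/11100)²·15.76²/640 = 0.0884786
  stratum C: (1300/11100)²·223.83²/39 = 17.6203
V_st = 21.5649
V_srs = s²/n = 23695.5/945 = 25.0746
Relative efficiency = V_srs / V_st = 25.0746/21.5649 = 1.1628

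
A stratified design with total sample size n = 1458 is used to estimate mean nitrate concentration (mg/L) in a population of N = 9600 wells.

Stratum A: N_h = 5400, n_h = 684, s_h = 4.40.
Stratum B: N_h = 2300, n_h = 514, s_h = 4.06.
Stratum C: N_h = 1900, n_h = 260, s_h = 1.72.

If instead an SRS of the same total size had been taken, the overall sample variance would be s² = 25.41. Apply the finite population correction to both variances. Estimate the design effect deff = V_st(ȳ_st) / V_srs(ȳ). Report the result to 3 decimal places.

V̂(ȳ_st) = Σ W_h² (1 − n_h/N_h) s_h²/n_h, with W_h = N_h/N and N = 9600:
  stratum A: (5400/9600)²·(1 − 684/5400)·4.40²/684 = 0.00782122
  stratum B: (2300/9600)²·(1 − 514/2300)·4.06²/514 = 0.00142941
  stratum C: (1900/9600)²·(1 − 260/1900)·1.72²/260 = 0.000384714
V_st = 0.00963534
V_srs = (1 − 1458/9600)·25.41/1458 = 0.0147811
deff = V_st / V_srs = 0.00963534/0.0147811 = 0.6519

deff ≈ 0.652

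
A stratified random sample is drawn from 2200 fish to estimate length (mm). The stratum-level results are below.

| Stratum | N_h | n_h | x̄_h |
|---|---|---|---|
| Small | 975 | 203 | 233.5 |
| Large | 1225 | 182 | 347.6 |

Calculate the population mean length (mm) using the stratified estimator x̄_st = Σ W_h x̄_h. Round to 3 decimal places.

N = Σ N_h = 2200. Stratum weights W_h = N_h/N.
x̄_st = (975·233.5 + 1225·347.6) / 2200 = 297.03295

x̄_st ≈ 297.033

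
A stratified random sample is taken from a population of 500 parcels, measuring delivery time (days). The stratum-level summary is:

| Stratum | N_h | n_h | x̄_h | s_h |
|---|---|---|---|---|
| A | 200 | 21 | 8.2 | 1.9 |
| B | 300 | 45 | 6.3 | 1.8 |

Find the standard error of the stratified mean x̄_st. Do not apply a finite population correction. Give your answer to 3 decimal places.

SE(x̄_st) ≈ 0.231

V̂(x̄_st) = Σ W_h² s_h²/n_h, with W_h = N_h/N and N = 500:
  stratum A: (200/500)²·1.9²/21 = 0.0275048
  stratum B: (300/500)²·1.8²/45 = 0.02592
V̂(x̄_st) = 0.0534248
SE(x̄_st) = √0.0534248 = 0.231138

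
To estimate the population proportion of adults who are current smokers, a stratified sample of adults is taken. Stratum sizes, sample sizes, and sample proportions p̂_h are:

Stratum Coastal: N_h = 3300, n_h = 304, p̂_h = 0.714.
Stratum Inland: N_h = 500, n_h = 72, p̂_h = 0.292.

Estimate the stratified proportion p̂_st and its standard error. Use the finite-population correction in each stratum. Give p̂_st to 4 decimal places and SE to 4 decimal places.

N = 3800; stratum weights W_h = N_h/N.
p̂_st = Σ W_h p̂_h = (3300·0.714 + 500·0.292)/3800 = 0.65847
V̂(p̂_st) = Σ W_h² (1 − n_h/N_h) p̂_h(1−p̂_h)/(n_h−1):
  stratum Coastal: (3300/3800)²·(1 − 304/3300)·0.714·0.286/303 = 0.000461435
  stratum Inland: (500/3800)²·(1 − 72/500)·0.292·0.708/71 = 4.31523e-05
V̂(p̂_st) = 0.000504587; SE = √V̂ = 0.022463

p̂_st ≈ 0.6585, SE ≈ 0.0225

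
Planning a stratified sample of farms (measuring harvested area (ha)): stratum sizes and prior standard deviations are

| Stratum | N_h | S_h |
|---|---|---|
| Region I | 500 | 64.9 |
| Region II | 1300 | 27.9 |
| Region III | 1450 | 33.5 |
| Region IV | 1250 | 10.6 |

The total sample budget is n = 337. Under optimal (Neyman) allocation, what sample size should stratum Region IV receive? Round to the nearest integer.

34

Neyman allocation: n_h = n · N_h S_h / Σ N_i S_i, with n = 337.
  stratum Region I: N_h·S_h = 500·64.9 = 32450.00
  stratum Region II: N_h·S_h = 1300·27.9 = 36270.00
  stratum Region III: N_h·S_h = 1450·33.5 = 48575.00
  stratum Region IV: N_h·S_h = 1250·10.6 = 13250.00
Σ N_h S_h = 130545.00
n for stratum Region IV = 337·13250.00/130545.00 = 34.205 → 34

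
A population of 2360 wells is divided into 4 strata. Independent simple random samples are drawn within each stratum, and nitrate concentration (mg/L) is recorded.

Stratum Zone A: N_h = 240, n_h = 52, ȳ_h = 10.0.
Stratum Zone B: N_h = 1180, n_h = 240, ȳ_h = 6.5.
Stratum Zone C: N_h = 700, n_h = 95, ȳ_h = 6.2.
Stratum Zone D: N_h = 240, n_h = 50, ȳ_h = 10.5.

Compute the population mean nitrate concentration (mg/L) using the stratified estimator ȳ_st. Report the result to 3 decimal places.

N = Σ N_h = 2360. Stratum weights W_h = N_h/N.
ȳ_st = (240·10.0 + 1180·6.5 + 700·6.2 + 240·10.5) / 2360 = 7.17373

ȳ_st ≈ 7.174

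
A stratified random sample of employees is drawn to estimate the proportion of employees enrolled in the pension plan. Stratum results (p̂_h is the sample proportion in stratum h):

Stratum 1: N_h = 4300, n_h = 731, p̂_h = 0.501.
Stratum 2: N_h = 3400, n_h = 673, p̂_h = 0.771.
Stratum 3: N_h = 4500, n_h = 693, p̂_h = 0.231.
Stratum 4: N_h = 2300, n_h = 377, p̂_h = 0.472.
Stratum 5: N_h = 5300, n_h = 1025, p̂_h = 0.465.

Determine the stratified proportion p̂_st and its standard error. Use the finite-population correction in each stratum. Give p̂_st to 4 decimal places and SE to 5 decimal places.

p̂_st ≈ 0.4730, SE ≈ 0.00724

N = 19800; stratum weights W_h = N_h/N.
p̂_st = Σ W_h p̂_h = (4300·0.501 + 3400·0.771 + 4500·0.231 + 2300·0.472 + 5300·0.465)/19800 = 0.47299
V̂(p̂_st) = Σ W_h² (1 − n_h/N_h) p̂_h(1−p̂_h)/(n_h−1):
  stratum 1: (4300/19800)²·(1 − 731/4300)·0.501·0.499/730 = 1.3406e-05
  stratum 2: (3400/19800)²·(1 − 673/3400)·0.771·0.229/672 = 6.21376e-06
  stratum 3: (4500/19800)²·(1 − 693/4500)·0.231·0.769/692 = 1.12175e-05
  stratum 4: (2300/19800)²·(1 − 377/2300)·0.472·0.528/376 = 7.47764e-06
  stratum 5: (5300/19800)²·(1 − 1025/5300)·0.465·0.535/1024 = 1.40407e-05
V̂(p̂_st) = 5.23556e-05; SE = √V̂ = 0.00723572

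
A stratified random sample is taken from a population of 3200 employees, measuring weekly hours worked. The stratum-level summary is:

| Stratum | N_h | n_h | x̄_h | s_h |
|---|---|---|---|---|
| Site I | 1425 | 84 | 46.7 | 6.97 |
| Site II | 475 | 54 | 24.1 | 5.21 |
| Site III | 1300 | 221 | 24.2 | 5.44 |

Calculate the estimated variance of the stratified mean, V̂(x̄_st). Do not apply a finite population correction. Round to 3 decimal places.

V̂(x̄_st) ≈ 0.148

V̂(x̄_st) = Σ W_h² s_h²/n_h, with W_h = N_h/N and N = 3200:
  stratum Site I: (1425/3200)²·6.97²/84 = 0.114687
  stratum Site II: (475/3200)²·5.21²/54 = 0.0110756
  stratum Site III: (1300/3200)²·5.44²/221 = 0.0221
V̂(x̄_st) = 0.147863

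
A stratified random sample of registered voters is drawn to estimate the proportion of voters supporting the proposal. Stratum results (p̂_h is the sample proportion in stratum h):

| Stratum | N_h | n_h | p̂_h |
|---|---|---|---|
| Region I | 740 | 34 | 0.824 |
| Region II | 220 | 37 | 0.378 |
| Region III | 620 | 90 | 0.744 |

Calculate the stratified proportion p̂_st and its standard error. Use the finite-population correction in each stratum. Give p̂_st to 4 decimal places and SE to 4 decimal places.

N = 1580; stratum weights W_h = N_h/N.
p̂_st = Σ W_h p̂_h = (740·0.824 + 220·0.378 + 620·0.744)/1580 = 0.73051
V̂(p̂_st) = Σ W_h² (1 − n_h/N_h) p̂_h(1−p̂_h)/(n_h−1):
  stratum Region I: (740/1580)²·(1 − 34/740)·0.824·0.176/33 = 0.000919704
  stratum Region II: (220/1580)²·(1 − 37/220)·0.378·0.622/36 = 0.000105327
  stratum Region III: (620/1580)²·(1 − 90/620)·0.744·0.256/89 = 0.000281693
V̂(p̂_st) = 0.00130672; SE = √V̂ = 0.0361486

p̂_st ≈ 0.7305, SE ≈ 0.0361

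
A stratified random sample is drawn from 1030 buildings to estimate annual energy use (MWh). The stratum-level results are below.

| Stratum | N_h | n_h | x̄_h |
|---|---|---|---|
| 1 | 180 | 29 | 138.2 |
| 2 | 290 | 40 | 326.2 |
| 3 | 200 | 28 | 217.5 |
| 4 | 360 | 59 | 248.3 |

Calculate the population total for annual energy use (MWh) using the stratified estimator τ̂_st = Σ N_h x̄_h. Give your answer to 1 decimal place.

τ̂_st ≈ 252362.0

τ̂_st = Σ N_h x̄_h = 180·138.2 + 290·326.2 + 200·217.5 + 360·248.3 = 252362.0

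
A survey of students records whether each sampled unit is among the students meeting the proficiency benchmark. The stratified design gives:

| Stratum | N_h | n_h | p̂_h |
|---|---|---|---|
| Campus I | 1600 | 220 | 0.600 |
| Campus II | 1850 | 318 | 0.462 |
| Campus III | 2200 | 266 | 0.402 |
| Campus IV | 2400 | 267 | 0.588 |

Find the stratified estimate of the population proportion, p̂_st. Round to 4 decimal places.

N = 8050; stratum weights W_h = N_h/N.
p̂_st = Σ W_h p̂_h = (1600·0.600 + 1850·0.462 + 2200·0.402 + 2400·0.588)/8050 = 0.51060

p̂_st ≈ 0.5106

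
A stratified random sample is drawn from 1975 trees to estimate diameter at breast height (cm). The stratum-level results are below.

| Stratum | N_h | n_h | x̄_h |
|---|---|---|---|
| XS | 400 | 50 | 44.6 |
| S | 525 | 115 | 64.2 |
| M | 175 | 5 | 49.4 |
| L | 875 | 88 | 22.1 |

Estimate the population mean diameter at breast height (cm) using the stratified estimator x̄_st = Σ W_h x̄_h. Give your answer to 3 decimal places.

N = Σ N_h = 1975. Stratum weights W_h = N_h/N.
x̄_st = (400·44.6 + 525·64.2 + 175·49.4 + 875·22.1) / 1975 = 40.26709

x̄_st ≈ 40.267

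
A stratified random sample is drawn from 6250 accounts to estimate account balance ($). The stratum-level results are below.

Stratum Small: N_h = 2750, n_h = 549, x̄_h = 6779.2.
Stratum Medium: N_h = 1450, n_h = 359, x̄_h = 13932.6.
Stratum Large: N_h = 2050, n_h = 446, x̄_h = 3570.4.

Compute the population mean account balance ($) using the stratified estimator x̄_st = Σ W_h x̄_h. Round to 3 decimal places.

x̄_st ≈ 7386.302

N = Σ N_h = 6250. Stratum weights W_h = N_h/N.
x̄_st = (2750·6779.2 + 1450·13932.6 + 2050·3570.4) / 6250 = 7386.30240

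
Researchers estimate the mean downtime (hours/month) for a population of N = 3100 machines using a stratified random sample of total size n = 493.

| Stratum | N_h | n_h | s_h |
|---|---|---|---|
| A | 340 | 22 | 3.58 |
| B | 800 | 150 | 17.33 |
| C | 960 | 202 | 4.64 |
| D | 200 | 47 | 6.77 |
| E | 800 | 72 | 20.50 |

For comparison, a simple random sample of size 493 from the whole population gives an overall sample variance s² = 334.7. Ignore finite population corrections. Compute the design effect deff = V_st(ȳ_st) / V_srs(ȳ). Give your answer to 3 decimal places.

deff ≈ 0.800

V̂(ȳ_st) = Σ W_h² s_h²/n_h, with W_h = N_h/N and N = 3100:
  stratum A: (340/3100)²·3.58²/22 = 0.00700774
  stratum B: (800/3100)²·17.33²/150 = 0.133341
  stratum C: (960/3100)²·4.64²/202 = 0.0102212
  stratum D: (200/3100)²·6.77²/47 = 0.00405897
  stratum E: (800/3100)²·20.50²/72 = 0.388715
V_st = 0.543344
V_srs = s²/n = 334.7/493 = 0.678905
deff = V_st / V_srs = 0.543344/0.678905 = 0.8003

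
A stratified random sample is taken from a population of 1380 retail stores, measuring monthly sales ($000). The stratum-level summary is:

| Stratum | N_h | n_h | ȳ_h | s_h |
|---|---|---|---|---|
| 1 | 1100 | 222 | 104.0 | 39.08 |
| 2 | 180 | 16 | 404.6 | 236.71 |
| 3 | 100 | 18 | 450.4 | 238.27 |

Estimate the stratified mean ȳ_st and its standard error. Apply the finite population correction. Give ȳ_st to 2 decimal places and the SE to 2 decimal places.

ȳ_st ≈ 168.31, SE ≈ 8.45

ȳ_st = Σ W_h ȳ_h = (1100·104.0 + 180·404.6 + 100·450.4)/1380 = 168.31014
V̂(ȳ_st) = Σ W_h² (1 − n_h/N_h) s_h²/n_h, with W_h = N_h/N and N = 1380:
  stratum 1: (1100/1380)²·(1 − 222/1100)·39.08²/222 = 3.48887
  stratum 2: (180/1380)²·(1 − 16/180)·236.71²/16 = 54.2839
  stratum 3: (100/1380)²·(1 − 18/100)·238.27²/18 = 13.5807
V̂(ȳ_st) = 71.3535
SE(ȳ_st) = √71.3535 = 8.4471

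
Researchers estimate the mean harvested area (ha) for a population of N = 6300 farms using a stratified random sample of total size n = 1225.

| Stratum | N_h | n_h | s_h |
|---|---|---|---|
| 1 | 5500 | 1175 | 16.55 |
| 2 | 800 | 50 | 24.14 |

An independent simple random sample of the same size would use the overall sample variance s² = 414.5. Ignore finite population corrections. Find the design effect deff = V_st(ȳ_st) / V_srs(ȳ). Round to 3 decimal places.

V̂(ȳ_st) = Σ W_h² s_h²/n_h, with W_h = N_h/N and N = 6300:
  stratum 1: (5500/6300)²·16.55²/1175 = 0.177665
  stratum 2: (800/6300)²·24.14²/50 = 0.187933
V_st = 0.365598
V_srs = s²/n = 414.5/1225 = 0.338367
deff = V_st / V_srs = 0.365598/0.338367 = 1.0805

deff ≈ 1.080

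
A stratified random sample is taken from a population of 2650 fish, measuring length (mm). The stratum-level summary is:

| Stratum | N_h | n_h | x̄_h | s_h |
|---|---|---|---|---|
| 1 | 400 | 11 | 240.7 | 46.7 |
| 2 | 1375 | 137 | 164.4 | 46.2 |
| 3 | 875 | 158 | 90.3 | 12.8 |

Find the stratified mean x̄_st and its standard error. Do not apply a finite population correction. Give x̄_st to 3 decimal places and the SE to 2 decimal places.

x̄_st = Σ W_h x̄_h = (400·240.7 + 1375·164.4 + 875·90.3)/2650 = 151.45000
V̂(x̄_st) = Σ W_h² s_h²/n_h, with W_h = N_h/N and N = 2650:
  stratum 1: (400/2650)²·46.7²/11 = 4.5172
  stratum 2: (1375/2650)²·46.2²/137 = 4.19447
  stratum 3: (875/2650)²·12.8²/158 = 0.113054
V̂(x̄_st) = 8.82472
SE(x̄_st) = √8.82472 = 2.97064

x̄_st ≈ 151.450, SE ≈ 2.97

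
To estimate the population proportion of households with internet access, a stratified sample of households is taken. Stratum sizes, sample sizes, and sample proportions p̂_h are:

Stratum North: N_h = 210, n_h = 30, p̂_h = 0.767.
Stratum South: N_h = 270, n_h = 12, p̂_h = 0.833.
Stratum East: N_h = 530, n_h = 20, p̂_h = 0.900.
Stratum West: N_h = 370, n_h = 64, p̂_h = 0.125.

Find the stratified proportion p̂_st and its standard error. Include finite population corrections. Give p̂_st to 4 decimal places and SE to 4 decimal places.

N = 1380; stratum weights W_h = N_h/N.
p̂_st = Σ W_h p̂_h = (210·0.767 + 270·0.833 + 530·0.900 + 370·0.125)/1380 = 0.65886
V̂(p̂_st) = Σ W_h² (1 − n_h/N_h) p̂_h(1−p̂_h)/(n_h−1):
  stratum North: (210/1380)²·(1 − 30/210)·0.767·0.233/29 = 0.000122317
  stratum South: (270/1380)²·(1 − 12/270)·0.833·0.167/11 = 0.000462588
  stratum East: (530/1380)²·(1 − 20/530)·0.900·0.100/19 = 0.000672321
  stratum West: (370/1380)²·(1 − 64/370)·0.125·0.875/63 = 0.000103215
V̂(p̂_st) = 0.00136044; SE = √V̂ = 0.0368842

p̂_st ≈ 0.6589, SE ≈ 0.0369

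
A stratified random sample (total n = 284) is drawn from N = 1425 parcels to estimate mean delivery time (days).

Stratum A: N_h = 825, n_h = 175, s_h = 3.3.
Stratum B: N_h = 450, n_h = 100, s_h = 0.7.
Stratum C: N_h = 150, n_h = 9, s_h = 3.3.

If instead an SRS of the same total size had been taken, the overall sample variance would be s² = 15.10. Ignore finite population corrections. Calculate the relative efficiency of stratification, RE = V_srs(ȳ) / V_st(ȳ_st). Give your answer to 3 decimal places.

V̂(ȳ_st) = Σ W_h² s_h²/n_h, with W_h = N_h/N and N = 1425:
  stratum A: (825/1425)²·3.3²/175 = 0.0208578
  stratum B: (450/1425)²·0.7²/100 = 0.000488643
  stratum C: (150/1425)²·3.3²/9 = 0.0134072
V_st = 0.0347536
V_srs = s²/n = 15.10/284 = 0.053169
Relative efficiency = V_srs / V_st = 0.053169/0.0347536 = 1.5299

RE ≈ 1.530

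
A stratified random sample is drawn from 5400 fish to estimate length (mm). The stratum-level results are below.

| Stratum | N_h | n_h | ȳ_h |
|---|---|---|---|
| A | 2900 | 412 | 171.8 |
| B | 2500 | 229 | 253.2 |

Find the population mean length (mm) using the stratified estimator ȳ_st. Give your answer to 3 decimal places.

ȳ_st ≈ 209.485

N = Σ N_h = 5400. Stratum weights W_h = N_h/N.
ȳ_st = (2900·171.8 + 2500·253.2) / 5400 = 209.48519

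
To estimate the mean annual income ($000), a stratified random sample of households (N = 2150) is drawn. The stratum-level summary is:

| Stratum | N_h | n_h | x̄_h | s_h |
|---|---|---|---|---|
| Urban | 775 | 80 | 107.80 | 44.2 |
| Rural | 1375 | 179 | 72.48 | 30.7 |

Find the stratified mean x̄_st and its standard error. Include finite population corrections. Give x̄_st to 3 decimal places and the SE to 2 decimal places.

x̄_st = Σ W_h x̄_h = (775·107.80 + 1375·72.48)/2150 = 85.21163
V̂(x̄_st) = Σ W_h² (1 − n_h/N_h) s_h²/n_h, with W_h = N_h/N and N = 2150:
  stratum Urban: (775/2150)²·(1 − 80/775)·44.2²/80 = 2.84554
  stratum Rural: (1375/2150)²·(1 − 179/1375)·30.7²/179 = 1.87319
V̂(x̄_st) = 4.71872
SE(x̄_st) = √4.71872 = 2.17226

x̄_st ≈ 85.212, SE ≈ 2.17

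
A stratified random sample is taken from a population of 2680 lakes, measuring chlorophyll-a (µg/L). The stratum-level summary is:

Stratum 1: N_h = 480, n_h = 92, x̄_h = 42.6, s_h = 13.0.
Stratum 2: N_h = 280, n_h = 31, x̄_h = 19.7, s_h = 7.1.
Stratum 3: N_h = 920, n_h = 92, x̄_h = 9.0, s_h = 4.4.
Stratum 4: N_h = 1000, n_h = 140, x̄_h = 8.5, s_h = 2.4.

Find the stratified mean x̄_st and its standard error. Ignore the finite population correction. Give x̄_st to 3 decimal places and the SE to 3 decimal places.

x̄_st = Σ W_h x̄_h = (480·42.6 + 280·19.7 + 920·9.0 + 1000·8.5)/2680 = 15.94925
V̂(x̄_st) = Σ W_h² s_h²/n_h, with W_h = N_h/N and N = 2680:
  stratum 1: (480/2680)²·13.0²/92 = 0.0589267
  stratum 2: (280/2680)²·7.1²/31 = 0.0177501
  stratum 3: (920/2680)²·4.4²/92 = 0.0247984
  stratum 4: (1000/2680)²·2.4²/140 = 0.00572829
V̂(x̄_st) = 0.107203
SE(x̄_st) = √0.107203 = 0.327419

x̄_st ≈ 15.949, SE ≈ 0.327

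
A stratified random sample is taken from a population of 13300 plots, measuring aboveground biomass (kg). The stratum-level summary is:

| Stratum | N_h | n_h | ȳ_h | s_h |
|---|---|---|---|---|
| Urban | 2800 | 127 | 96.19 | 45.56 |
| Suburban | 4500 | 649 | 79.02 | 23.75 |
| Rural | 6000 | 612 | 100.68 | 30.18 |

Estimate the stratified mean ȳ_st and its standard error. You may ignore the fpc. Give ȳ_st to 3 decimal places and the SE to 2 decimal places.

ȳ_st = Σ W_h ȳ_h = (2800·96.19 + 4500·79.02 + 6000·100.68)/13300 = 92.40617
V̂(ȳ_st) = Σ W_h² s_h²/n_h, with W_h = N_h/N and N = 13300:
  stratum Urban: (2800/13300)²·45.56²/127 = 0.724397
  stratum Suburban: (4500/13300)²·23.75²/649 = 0.0994957
  stratum Rural: (6000/13300)²·30.18²/612 = 0.302891
V̂(ȳ_st) = 1.12678
SE(ȳ_st) = √1.12678 = 1.0615

ȳ_st ≈ 92.406, SE ≈ 1.06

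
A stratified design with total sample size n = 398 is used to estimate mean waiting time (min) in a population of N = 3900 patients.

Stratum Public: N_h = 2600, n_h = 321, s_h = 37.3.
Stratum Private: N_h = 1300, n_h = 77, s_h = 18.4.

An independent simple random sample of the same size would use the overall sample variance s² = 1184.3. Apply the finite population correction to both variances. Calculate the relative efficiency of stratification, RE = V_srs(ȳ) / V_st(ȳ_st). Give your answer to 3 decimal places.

RE ≈ 1.244

V̂(ȳ_st) = Σ W_h² (1 − n_h/N_h) s_h²/n_h, with W_h = N_h/N and N = 3900:
  stratum Public: (2600/3900)²·(1 − 321/2600)·37.3²/321 = 1.6885
  stratum Private: (1300/3900)²·(1 − 77/1300)·18.4²/77 = 0.459606
V_st = 2.14811
V_srs = (1 − 398/3900)·1184.3/398 = 2.67196
Relative efficiency = V_srs / V_st = 2.67196/2.14811 = 1.2439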